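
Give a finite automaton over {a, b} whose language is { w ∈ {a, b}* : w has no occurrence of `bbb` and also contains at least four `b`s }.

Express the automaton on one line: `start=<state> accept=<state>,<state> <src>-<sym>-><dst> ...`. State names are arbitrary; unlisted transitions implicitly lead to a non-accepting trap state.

start=q0 accept=q10,q11,q12 q0-a->q0 q0-b->q1 q1-a->q2 q1-b->q3 q2-a->q2 q2-b->q4 q3-a->q5 q3-b->q6 q4-a->q5 q4-b->q7 q5-a->q5 q5-b->q8 q6-a->q6 q6-b->q6 q7-a->q9 q7-b->q6 q8-a->q9 q8-b->q10 q9-a->q9 q9-b->q11 q10-a->q12 q10-b->q6 q11-a->q12 q11-b->q10 q12-a->q12 q12-b->q11

Handle the two conditions separately and then intersect. The first has 4 states tracking partial matches of the forbidden pattern `bbb`; the second has 6 states tracking the count of `b`s, saturating at 5. A product state is a pair (one from each), accepting exactly when both do. Minimizing collapses redundant product states.
A 13-state machine:
          a    b  
>  q0     q0   q1 
   q1     q2   q3 
   q2     q2   q4 
   q3     q5   q6 
   q4     q5   q7 
   q5     q5   q8 
   q6     q6   q6 
   q7     q9   q6 
   q8     q9  q10 
   q9     q9  q11 
 * q10   q12   q6 
 * q11   q12  q10 
 * q12   q12  q11 
(> = start, * = accepting)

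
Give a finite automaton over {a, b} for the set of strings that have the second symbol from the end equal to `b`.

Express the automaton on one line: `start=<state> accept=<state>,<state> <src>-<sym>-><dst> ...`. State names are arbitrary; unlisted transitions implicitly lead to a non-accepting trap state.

start=q0 accept=q5,q6 q0-a->q1 q0-b->q2 q1-a->q3 q1-b->q4 q2-a->q5 q2-b->q6 q3-a->q3 q3-b->q4 q4-a->q5 q4-b->q6 q5-a->q3 q5-b->q4 q6-a->q5 q6-b->q6

Because acceptance depends on a position counted from the end, the machine has to buffer the most recent 2 symbols. Make each state the string of the last up-to-2 symbols read; on input `x` shift the window left and append `x`. Accept when the buffered window has length 2 and begins with `b`.
        a   b  
>  q0   q1  q2 
   q1   q3  q4 
   q2   q5  q6 
   q3   q3  q4 
   q4   q5  q6 
 * q5   q3  q4 
 * q6   q5  q6 
(> = start, * = accepting)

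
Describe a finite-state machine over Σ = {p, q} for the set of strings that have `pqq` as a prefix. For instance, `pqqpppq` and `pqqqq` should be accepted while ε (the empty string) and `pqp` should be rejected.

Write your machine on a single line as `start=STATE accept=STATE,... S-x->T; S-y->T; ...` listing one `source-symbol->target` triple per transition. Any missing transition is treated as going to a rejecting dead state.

start=A; accept=D; A-p->B; A-q->E; B-p->E; B-q->C; C-p->E; C-q->D; D-p->D; D-q->D; E-p->E; E-q->E

Walk along `pqq` while the input agrees: from A take `p` to B, and so on. Any deviation drops to the rejecting sink E. Once D is reached the prefix is confirmed and every continuation is accepted.
With 5 states:
       p  q 
>  A   B  E 
   B   E  C 
   C   E  D 
 * D   D  D 
   E   E  E 
(> = start, * = accepting)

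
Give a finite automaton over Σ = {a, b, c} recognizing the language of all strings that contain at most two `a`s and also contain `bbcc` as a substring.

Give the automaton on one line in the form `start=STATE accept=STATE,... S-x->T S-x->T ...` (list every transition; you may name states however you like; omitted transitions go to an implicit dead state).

start=q0 accept=q12,q14,q15 q0-a->q1 q0-b->q2 q0-c->q0 q1-a->q3 q1-b->q4 q1-c->q1 q2-a->q1 q2-b->q5 q2-c->q0 q3-a->q6 q3-b->q7 q3-c->q3 q4-a->q3 q4-b->q8 q4-c->q1 q5-a->q1 q5-b->q5 q5-c->q9 q6-a->q6 q6-b->q6 q6-c->q6 q7-a->q6 q7-b->q10 q7-c->q3 q8-a->q3 q8-b->q8 q8-c->q11 q9-a->q1 q9-b->q2 q9-c->q12 q10-a->q6 q10-b->q10 q10-c->q13 q11-a->q3 q11-b->q4 q11-c->q14 q12-a->q14 q12-b->q12 q12-c->q12 q13-a->q6 q13-b->q7 q13-c->q15 q14-a->q15 q14-b->q14 q14-c->q14 q15-a->q6 q15-b->q15 q15-c->q15

Build one automaton per condition and run them in lockstep. The first has 4 states tracking the count of `a`s, saturating at 3; the second has 5 states tracking whether and how much of `bbcc` has been seen. A product state is a pair (one from each), accepting exactly when both do. Minimizing collapses redundant product states.
With 16 states:
          a    b    c  
>  q0     q1   q2   q0 
   q1     q3   q4   q1 
   q2     q1   q5   q0 
   q3     q6   q7   q3 
   q4     q3   q8   q1 
   q5     q1   q5   q9 
   q6     q6   q6   q6 
   q7     q6  q10   q3 
   q8     q3   q8  q11 
   q9     q1   q2  q12 
   q10    q6  q10  q13 
   q11    q3   q4  q14 
 * q12   q14  q12  q12 
   q13    q6   q7  q15 
 * q14   q15  q14  q14 
 * q15    q6  q15  q15 
(> = start, * = accepting)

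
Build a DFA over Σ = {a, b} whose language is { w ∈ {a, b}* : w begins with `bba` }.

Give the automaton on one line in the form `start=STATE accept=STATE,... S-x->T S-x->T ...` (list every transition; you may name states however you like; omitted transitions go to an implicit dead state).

Walk along `bba` while the input agrees: from S0 take `b` to S1, and so on. Any deviation drops to the rejecting sink S4. Once S3 is reached the prefix is confirmed and every continuation is accepted.
With 5 states:
        a   b  
>  S0   S4  S1 
   S1   S4  S2 
   S2   S3  S4 
 * S3   S3  S3 
   S4   S4  S4 
(> = start, * = accepting)

start=S0 accept=S3 S0-a->S4 S0-b->S1 S1-a->S4 S1-b->S2 S2-a->S3 S2-b->S4 S3-a->S3 S3-b->S3 S4-a->S4 S4-b->S4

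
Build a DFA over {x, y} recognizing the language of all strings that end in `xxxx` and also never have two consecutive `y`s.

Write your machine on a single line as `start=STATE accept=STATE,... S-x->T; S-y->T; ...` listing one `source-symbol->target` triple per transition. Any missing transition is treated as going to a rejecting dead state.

Run two small machines in parallel and take their product. The first has 5 states tracking how much of the suffix `xxxx` has currently been matched; the second has 3 states tracking partial matches of the forbidden pattern `yy`. A product state is a pair (one from each), accepting exactly when both do. After merging equivalent states the machine shrinks.
With 7 states:
        x   y  
>  s0   s1  s2 
   s1   s3  s2 
   s2   s1  s4 
   s3   s5  s2 
   s4   s4  s4 
   s5   s6  s2 
 * s6   s6  s2 
(> = start, * = accepting)

start=s0; accept=s6; s0-x->s1; s0-y->s2; s1-x->s3; s1-y->s2; s2-x->s1; s2-y->s4; s3-x->s5; s3-y->s2; s4-x->s4; s4-y->s4; s5-x->s6; s5-y->s2; s6-x->s6; s6-y->s2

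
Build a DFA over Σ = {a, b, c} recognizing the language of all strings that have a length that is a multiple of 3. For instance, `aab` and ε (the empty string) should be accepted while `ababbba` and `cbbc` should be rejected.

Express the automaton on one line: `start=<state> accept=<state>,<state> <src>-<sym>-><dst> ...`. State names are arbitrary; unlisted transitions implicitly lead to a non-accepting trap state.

start=S0 accept=S0 S0-a->S1 S0-b->S1 S0-c->S1 S1-a->S2 S1-b->S2 S1-c->S2 S2-a->S0 S2-b->S0 S2-c->S0

Count input length modulo 3: every symbol advances one step around the cycle S0 → S1 → S2 → S0. Accept at S0.
A 3-state machine:
        a   b   c  
>* S0   S1  S1  S1 
   S1   S2  S2  S2 
   S2   S0  S0  S0 
(> = start, * = accepting)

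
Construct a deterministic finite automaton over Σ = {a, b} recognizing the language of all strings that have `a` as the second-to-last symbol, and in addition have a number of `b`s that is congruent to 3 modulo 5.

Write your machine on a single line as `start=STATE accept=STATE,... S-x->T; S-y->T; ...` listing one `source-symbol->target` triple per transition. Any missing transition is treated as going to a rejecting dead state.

Build one automaton per condition and run them in lockstep. One (7 states) tracks the last 2 symbols read; the other (5 states) tracks the count of `b`s modulo 5. Each combined state is a pair, one component from each; accept when both components accept. Minimizing collapses redundant product states.
A 9-state machine:
        a   b  
>  q0   q0  q1 
   q1   q1  q2 
   q2   q3  q4 
   q3   q3  q5 
   q4   q6  q7 
 * q5   q6  q7 
   q6   q8  q7 
   q7   q7  q0 
 * q8   q8  q7 
(> = start, * = accepting)

start=q0; accept=q5,q8; q0-a->q0; q0-b->q1; q1-a->q1; q1-b->q2; q2-a->q3; q2-b->q4; q3-a->q3; q3-b->q5; q4-a->q6; q4-b->q7; q5-a->q6; q5-b->q7; q6-a->q8; q6-b->q7; q7-a->q7; q7-b->q0; q8-a->q8; q8-b->q7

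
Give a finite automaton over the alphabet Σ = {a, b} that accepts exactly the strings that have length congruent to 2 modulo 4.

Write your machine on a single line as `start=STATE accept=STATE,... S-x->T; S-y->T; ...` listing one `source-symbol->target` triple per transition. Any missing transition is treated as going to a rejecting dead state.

Count input length modulo 4: every symbol advances one step around the cycle s0 → s1 → s2 → s3 → s0. Accept at s2.
A 4-state machine:
        a   b  
>  s0   s1  s1 
   s1   s2  s2 
 * s2   s3  s3 
   s3   s0  s0 
(> = start, * = accepting)

start=s0; accept=s2; s0-a->s1; s0-b->s1; s1-a->s2; s1-b->s2; s2-a->s3; s2-b->s3; s3-a->s0; s3-b->s0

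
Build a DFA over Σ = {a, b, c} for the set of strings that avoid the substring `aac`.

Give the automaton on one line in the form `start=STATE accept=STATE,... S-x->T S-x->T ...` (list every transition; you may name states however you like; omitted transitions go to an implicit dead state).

Track partial matches of the forbidden pattern `aac`. State q3 is a dead state reached once `aac` has occurred; every other state accepts. q0 means no part of `aac` is currently matched.
4 states suffice.
        a   b   c  
>* q0   q1  q0  q0 
 * q1   q2  q0  q0 
 * q2   q2  q0  q3 
   q3   q3  q3  q3 
(> = start, * = accepting)

start=q0 accept=q0,q1,q2 q0-a->q1 q0-b->q0 q0-c->q0 q1-a->q2 q1-b->q0 q1-c->q0 q2-a->q2 q2-b->q0 q2-c->q3 q3-a->q3 q3-b->q3 q3-c->q3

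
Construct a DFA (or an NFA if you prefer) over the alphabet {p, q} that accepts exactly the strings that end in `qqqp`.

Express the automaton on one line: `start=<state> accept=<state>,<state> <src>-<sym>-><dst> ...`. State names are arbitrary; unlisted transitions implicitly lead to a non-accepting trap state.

start=S0 accept=S4 S0-p->S0 S0-q->S1 S1-p->S0 S1-q->S2 S2-p->S0 S2-q->S3 S3-p->S4 S3-q->S3 S4-p->S0 S4-q->S1

Remember how much of `qqqp` the current input suffix matches. State S0 means no match yet; S1 means the last symbol is `q`; S2 means the last 2 symbols are `qq`; S3 means the last 3 symbols are `qqq`; S4 means the last 4 symbols are `qqqp`. Only S4 accepts. On a mismatch, fall back to the longest proper suffix that is still a prefix of `qqqp`.
With 5 states:
        p   q  
>  S0   S0  S1 
   S1   S0  S2 
   S2   S0  S3 
   S3   S4  S3 
 * S4   S0  S1 
(> = start, * = accepting)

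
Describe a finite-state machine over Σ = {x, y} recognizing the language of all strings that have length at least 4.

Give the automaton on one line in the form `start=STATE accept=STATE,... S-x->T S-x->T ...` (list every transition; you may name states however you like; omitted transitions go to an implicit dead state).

We only need to distinguish lengths 0, 1, …, 4, and '>4'. Chain q0 → q1 → q2 → q3 → q4 → q5 on every symbol, with q5 looping. Accepting states: {q4, q5}.
With 6 states:
        x   y  
>  q0   q1  q1 
   q1   q2  q2 
   q2   q3  q3 
   q3   q4  q4 
 * q4   q5  q5 
 * q5   q5  q5 
(> = start, * = accepting)

start=q0 accept=q4,q5 q0-x->q1 q0-y->q1 q1-x->q2 q1-y->q2 q2-x->q3 q2-y->q3 q3-x->q4 q3-y->q4 q4-x->q5 q4-y->q5 q5-x->q5 q5-y->q5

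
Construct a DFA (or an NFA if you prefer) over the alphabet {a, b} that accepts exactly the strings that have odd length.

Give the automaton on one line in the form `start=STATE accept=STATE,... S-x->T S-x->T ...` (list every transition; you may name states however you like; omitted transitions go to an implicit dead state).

Count input length modulo 2: every symbol advances one step around the cycle S0 → S1 → S0. Accept at S1.
2 states suffice.
        a   b  
>  S0   S1  S1 
 * S1   S0  S0 
(> = start, * = accepting)

start=S0 accept=S1 S0-a->S1 S0-b->S1 S1-a->S0 S1-b->S0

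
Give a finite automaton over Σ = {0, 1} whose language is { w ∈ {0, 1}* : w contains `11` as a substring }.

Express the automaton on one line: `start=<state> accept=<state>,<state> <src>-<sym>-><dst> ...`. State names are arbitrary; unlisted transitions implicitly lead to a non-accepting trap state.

States s0..s1 record the length of the longest prefix of `11` that matches the current input suffix. Reaching s2 means `11` has been seen, and we stay there forever. Accept from s2.
A 3-state machine:
        0   1  
>  s0   s0  s1 
   s1   s0  s2 
 * s2   s2  s2 
(> = start, * = accepting)

start=s0 accept=s2 s0-0->s0 s0-1->s1 s1-0->s0 s1-1->s2 s2-0->s2 s2-1->s2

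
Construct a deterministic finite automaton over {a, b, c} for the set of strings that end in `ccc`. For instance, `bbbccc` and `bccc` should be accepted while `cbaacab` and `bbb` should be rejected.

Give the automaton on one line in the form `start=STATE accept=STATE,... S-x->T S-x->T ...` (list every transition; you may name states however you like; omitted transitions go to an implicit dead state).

start=q0 accept=q3 q0-a->q0 q0-b->q0 q0-c->q1 q1-a->q0 q1-b->q0 q1-c->q2 q2-a->q0 q2-b->q0 q2-c->q3 q3-a->q0 q3-b->q0 q3-c->q3

Let each state record the length of the longest suffix of the input read so far that is also a prefix of `ccc`. q1 means the last symbol is `c`; q2 means the last 2 symbols are `cc`; q3 means the last 3 symbols are `ccc`. Accept only at q3, where the string currently ends in `ccc`.
A 4-state machine:
        a   b   c  
>  q0   q0  q0  q1 
   q1   q0  q0  q2 
   q2   q0  q0  q3 
 * q3   q0  q0  q3 
(> = start, * = accepting)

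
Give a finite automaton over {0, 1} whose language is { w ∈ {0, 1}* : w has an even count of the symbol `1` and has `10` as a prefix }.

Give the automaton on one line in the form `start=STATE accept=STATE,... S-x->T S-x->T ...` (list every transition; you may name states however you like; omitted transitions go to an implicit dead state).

start=q0 accept=q5 q0-0->q1 q0-1->q2 q1-0->q1 q1-1->q3 q2-0->q4 q2-1->q1 q3-0->q3 q3-1->q1 q4-0->q4 q4-1->q5 q5-0->q5 q5-1->q4

Build one automaton per condition and run them in lockstep. The first has 2 states tracking the count of `1`s modulo 2; the second has 4 states tracking whether the input so far still matches the prefix `10`. A product state is a pair (one from each), accepting exactly when both do.
6 states suffice.
        0   1  
>  q0   q1  q2 
   q1   q1  q3 
   q2   q4  q1 
   q3   q3  q1 
   q4   q4  q5 
 * q5   q5  q4 
(> = start, * = accepting)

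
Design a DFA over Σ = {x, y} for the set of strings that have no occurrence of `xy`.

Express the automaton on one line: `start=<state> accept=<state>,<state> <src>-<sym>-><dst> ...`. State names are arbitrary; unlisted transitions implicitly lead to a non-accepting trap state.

Track partial matches of the forbidden pattern `xy`. State S2 is a dead state reached once `xy` has occurred; every other state accepts. S0 means no part of `xy` is currently matched.
A 3-state machine:
        x   y  
>* S0   S1  S0 
 * S1   S1  S2 
   S2   S2  S2 
(> = start, * = accepting)

start=S0 accept=S0,S1 S0-x->S1 S0-y->S0 S1-x->S1 S1-y->S2 S2-x->S2 S2-y->S2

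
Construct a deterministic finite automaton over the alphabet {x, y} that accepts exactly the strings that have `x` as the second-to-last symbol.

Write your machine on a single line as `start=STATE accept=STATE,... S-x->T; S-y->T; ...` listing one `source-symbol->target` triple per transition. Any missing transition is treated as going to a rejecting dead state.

Because acceptance depends on a position counted from the end, the machine has to buffer the most recent 2 symbols. Make each state the string of the last up-to-2 symbols read; on input `x` shift the window left and append `x`. Accept when the buffered window has length 2 and begins with `x`.
A 7-state machine:
        x   y  
>  q0   q1  q2 
   q1   q3  q4 
   q2   q5  q6 
 * q3   q3  q4 
 * q4   q5  q6 
   q5   q3  q4 
   q6   q5  q6 
(> = start, * = accepting)

start=q0; accept=q3,q4; q0-x->q1; q0-y->q2; q1-x->q3; q1-y->q4; q2-x->q5; q2-y->q6; q3-x->q3; q3-y->q4; q4-x->q5; q4-y->q6; q5-x->q3; q5-y->q4; q6-x->q5; q6-y->q6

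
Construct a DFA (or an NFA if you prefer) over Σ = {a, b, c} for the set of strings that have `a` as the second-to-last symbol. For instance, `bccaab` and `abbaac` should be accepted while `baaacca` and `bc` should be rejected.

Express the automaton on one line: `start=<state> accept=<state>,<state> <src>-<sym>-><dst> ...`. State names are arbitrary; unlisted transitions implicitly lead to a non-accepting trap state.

Because acceptance depends on a position counted from the end, the machine has to buffer the most recent 2 symbols. Make each state the string of the last up-to-2 symbols read; on input `x` shift the window left and append `x`. Accept when the buffered window has length 2 and begins with `a`.
          a    b    c  
>  S0     S1   S2   S3 
   S1     S4   S5   S6 
   S2     S7   S8   S9 
   S3    S10  S11  S12 
 * S4     S4   S5   S6 
 * S5     S7   S8   S9 
 * S6    S10  S11  S12 
   S7     S4   S5   S6 
   S8     S7   S8   S9 
   S9    S10  S11  S12 
   S10    S4   S5   S6 
   S11    S7   S8   S9 
   S12   S10  S11  S12 
(> = start, * = accepting)

start=S0 accept=S4,S5,S6 S0-a->S1 S0-b->S2 S0-c->S3 S1-a->S4 S1-b->S5 S1-c->S6 S2-a->S7 S2-b->S8 S2-c->S9 S3-a->S10 S3-b->S11 S3-c->S12 S4-a->S4 S4-b->S5 S4-c->S6 S5-a->S7 S5-b->S8 S5-c->S9 S6-a->S10 S6-b->S11 S6-c->S12 S7-a->S4 S7-b->S5 S7-c->S6 S8-a->S7 S8-b->S8 S8-c->S9 S9-a->S10 S9-b->S11 S9-c->S12 S10-a->S4 S10-b->S5 S10-c->S6 S11-a->S7 S11-b->S8 S11-c->S9 S12-a->S10 S12-b->S11 S12-c->S12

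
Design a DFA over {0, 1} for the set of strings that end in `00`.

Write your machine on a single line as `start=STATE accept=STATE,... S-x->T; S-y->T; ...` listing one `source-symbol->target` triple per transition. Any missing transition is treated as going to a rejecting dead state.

start=q0; accept=q2; q0-0->q1; q0-1->q0; q1-0->q2; q1-1->q0; q2-0->q2; q2-1->q0

Let each state record the length of the longest suffix of the input read so far that is also a prefix of `00`. q1 means the last symbol is `0`; q2 means the last 2 symbols are `00`. Accept only at q2, where the string currently ends in `00`.
3 states suffice.
        0   1  
>  q0   q1  q0 
   q1   q2  q0 
 * q2   q2  q0 
(> = start, * = accepting)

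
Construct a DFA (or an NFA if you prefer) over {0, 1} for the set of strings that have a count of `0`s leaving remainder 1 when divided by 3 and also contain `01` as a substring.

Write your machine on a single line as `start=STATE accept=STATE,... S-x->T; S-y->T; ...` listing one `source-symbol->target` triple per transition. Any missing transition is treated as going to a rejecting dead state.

start=s0; accept=s3; s0-0->s1; s0-1->s0; s1-0->s2; s1-1->s3; s2-0->s4; s2-1->s5; s3-0->s5; s3-1->s3; s4-0->s1; s4-1->s6; s5-0->s6; s5-1->s5; s6-0->s3; s6-1->s6

Run two small machines in parallel and take their product. One (3 states) tracks the count of `0`s modulo 3; the other (3 states) tracks whether and how much of `01` has been seen. Each combined state is a pair, one component from each; accept when both components accept.
        0   1  
>  s0   s1  s0 
   s1   s2  s3 
   s2   s4  s5 
 * s3   s5  s3 
   s4   s1  s6 
   s5   s6  s5 
   s6   s3  s6 
(> = start, * = accepting)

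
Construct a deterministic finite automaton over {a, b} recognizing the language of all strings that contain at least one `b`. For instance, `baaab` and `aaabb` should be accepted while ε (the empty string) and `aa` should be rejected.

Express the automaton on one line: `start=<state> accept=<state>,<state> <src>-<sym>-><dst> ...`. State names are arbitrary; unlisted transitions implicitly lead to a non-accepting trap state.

start=q0 accept=q1,q2 q0-a->q0 q0-b->q1 q1-a->q1 q1-b->q2 q2-a->q2 q2-b->q2

Count `b`s, saturating at 2: state q0 means no `b` yet, q1 means one `b` seen, q2 means more than one. Each `b` increments (capped at q2); other symbols loop. Accept from {q1, q2}.
A 3-state machine:
        a   b  
>  q0   q0  q1 
 * q1   q1  q2 
 * q2   q2  q2 
(> = start, * = accepting)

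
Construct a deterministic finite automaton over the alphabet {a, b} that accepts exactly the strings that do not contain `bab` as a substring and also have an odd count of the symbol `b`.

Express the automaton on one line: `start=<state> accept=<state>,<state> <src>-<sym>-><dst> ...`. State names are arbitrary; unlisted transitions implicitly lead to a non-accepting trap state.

start=q0 accept=q1,q2,q4 q0-a->q0 q0-b->q1 q1-a->q2 q1-b->q3 q2-a->q4 q2-b->q5 q3-a->q6 q3-b->q1 q4-a->q4 q4-b->q3 q5-a->q5 q5-b->q7 q6-a->q0 q6-b->q7 q7-a->q7 q7-b->q5

Handle the two conditions separately and then intersect. The first has 4 states tracking partial matches of the forbidden pattern `bab`; the second has 2 states tracking the count of `b`s modulo 2. A product state is a pair (one from each), accepting exactly when both do.
An 8-state machine:
        a   b  
>  q0   q0  q1 
 * q1   q2  q3 
 * q2   q4  q5 
   q3   q6  q1 
 * q4   q4  q3 
   q5   q5  q7 
   q6   q0  q7 
   q7   q7  q5 
(> = start, * = accepting)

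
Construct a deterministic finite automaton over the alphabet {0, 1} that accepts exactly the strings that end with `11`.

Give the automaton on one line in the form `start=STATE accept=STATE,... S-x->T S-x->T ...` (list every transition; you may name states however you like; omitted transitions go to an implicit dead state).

start=q0 accept=q2 q0-0->q0 q0-1->q1 q1-0->q0 q1-1->q2 q2-0->q0 q2-1->q2

Remember how much of `11` the current input suffix matches. State q0 means no match yet; q1 means the last symbol is `1`; q2 means the last 2 symbols are `11`. Only q2 accepts. On a mismatch, fall back to the longest proper suffix that is still a prefix of `11`.
With 3 states:
        0   1  
>  q0   q0  q1 
   q1   q0  q2 
 * q2   q0  q2 
(> = start, * = accepting)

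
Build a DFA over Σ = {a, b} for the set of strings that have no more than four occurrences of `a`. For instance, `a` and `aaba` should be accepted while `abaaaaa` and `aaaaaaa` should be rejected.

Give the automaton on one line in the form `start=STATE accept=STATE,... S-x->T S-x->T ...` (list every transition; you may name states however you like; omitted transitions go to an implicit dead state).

Only the number of `a`s matters, and only up to 5. Make a chain q0 → q1 → q2 → q3 → q4 → q5 advanced by each `a` (with q5 absorbing); every other symbol self-loops. The accepting set is {q0, q1, q2, q3, q4}.
A 6-state machine:
        a   b  
>* q0   q1  q0 
 * q1   q2  q1 
 * q2   q3  q2 
 * q3   q4  q3 
 * q4   q5  q4 
   q5   q5  q5 
(> = start, * = accepting)

start=q0 accept=q0,q1,q2,q3,q4 q0-a->q1 q0-b->q0 q1-a->q2 q1-b->q1 q2-a->q3 q2-b->q2 q3-a->q4 q3-b->q3 q4-a->q5 q4-b->q4 q5-a->q5 q5-b->q5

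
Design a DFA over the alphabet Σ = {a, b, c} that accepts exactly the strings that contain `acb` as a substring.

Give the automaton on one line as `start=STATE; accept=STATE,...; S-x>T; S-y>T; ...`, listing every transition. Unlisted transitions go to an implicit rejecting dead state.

States s0..s2 record the length of the longest prefix of `acb` that matches the current input suffix. Reaching s3 means `acb` has been seen, and we stay there forever. Accept from s3.
With 4 states:
        a   b   c  
>  s0   s1  s0  s0 
   s1   s1  s0  s2 
   s2   s1  s3  s0 
 * s3   s3  s3  s3 
(> = start, * = accepting)

start=s0; accept=s3; s0-a>s1; s0-b>s0; s0-c>s0; s1-a>s1; s1-b>s0; s1-c>s2; s2-a>s1; s2-b>s3; s2-c>s0; s3-a>s3; s3-b>s3; s3-c>s3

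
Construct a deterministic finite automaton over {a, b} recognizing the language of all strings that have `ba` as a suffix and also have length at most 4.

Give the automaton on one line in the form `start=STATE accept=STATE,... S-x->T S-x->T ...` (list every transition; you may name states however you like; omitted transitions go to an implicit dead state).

start=q0 accept=q5,q8,q11 q0-a->q1 q0-b->q2 q1-a->q3 q1-b->q4 q2-a->q5 q2-b->q4 q3-a->q6 q3-b->q7 q4-a->q8 q4-b->q7 q5-a->q6 q5-b->q7 q6-a->q9 q6-b->q10 q7-a->q11 q7-b->q10 q8-a->q9 q8-b->q10 q9-a->q12 q9-b->q13 q10-a->q14 q10-b->q13 q11-a->q12 q11-b->q13 q12-a->q12 q12-b->q13 q13-a->q14 q13-b->q13 q14-a->q12 q14-b->q13

Handle the two conditions separately and then intersect. The first has 3 states tracking how much of the suffix `ba` has currently been matched; the second has 6 states tracking the input length, saturating at 5. A product state is a pair (one from each), accepting exactly when both do.
A 15-state machine:
          a    b  
>  q0     q1   q2 
   q1     q3   q4 
   q2     q5   q4 
   q3     q6   q7 
   q4     q8   q7 
 * q5     q6   q7 
   q6     q9  q10 
   q7    q11  q10 
 * q8     q9  q10 
   q9    q12  q13 
   q10   q14  q13 
 * q11   q12  q13 
   q12   q12  q13 
   q13   q14  q13 
   q14   q12  q13 
(> = start, * = accepting)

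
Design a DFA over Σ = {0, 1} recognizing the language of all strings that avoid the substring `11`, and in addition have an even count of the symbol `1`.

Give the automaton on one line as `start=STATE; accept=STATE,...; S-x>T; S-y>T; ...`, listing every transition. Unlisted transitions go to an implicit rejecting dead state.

start=q0; accept=q0,q4; q0-0>q0; q0-1>q1; q1-0>q2; q1-1>q3; q2-0>q2; q2-1>q4; q3-0>q3; q3-1>q3; q4-0>q0; q4-1>q3

Run two small machines in parallel and take their product. One (3 states) tracks partial matches of the forbidden pattern `11`; the other (2 states) tracks the count of `1`s modulo 2. Each combined state is a pair, one component from each; accept when both components accept. After merging equivalent states the machine shrinks.
        0   1  
>* q0   q0  q1 
   q1   q2  q3 
   q2   q2  q4 
   q3   q3  q3 
 * q4   q0  q3 
(> = start, * = accepting)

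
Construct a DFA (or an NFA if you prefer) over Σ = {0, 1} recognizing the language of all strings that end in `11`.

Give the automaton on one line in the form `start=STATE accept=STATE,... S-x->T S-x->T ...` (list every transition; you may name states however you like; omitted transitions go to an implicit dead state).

Remember how much of `11` the current input suffix matches. State q0 means no match yet; q1 means the last symbol is `1`; q2 means the last 2 symbols are `11`. Only q2 accepts. On a mismatch, fall back to the longest proper suffix that is still a prefix of `11`.
3 states suffice.
        0   1  
>  q0   q0  q1 
   q1   q0  q2 
 * q2   q0  q2 
(> = start, * = accepting)

start=q0 accept=q2 q0-0->q0 q0-1->q1 q1-0->q0 q1-1->q2 q2-0->q0 q2-1->q2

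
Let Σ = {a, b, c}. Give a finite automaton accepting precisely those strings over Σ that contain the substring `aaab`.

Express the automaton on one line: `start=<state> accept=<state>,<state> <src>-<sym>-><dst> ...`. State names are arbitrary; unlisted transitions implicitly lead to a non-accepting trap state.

start=q0 accept=q4 q0-a->q1 q0-b->q0 q0-c->q0 q1-a->q2 q1-b->q0 q1-c->q0 q2-a->q3 q2-b->q0 q2-c->q0 q3-a->q3 q3-b->q4 q3-c->q0 q4-a->q4 q4-b->q4 q4-c->q4

Track how much of `aaab` has been matched so far: state q0 is no progress, q4 is the absorbing accept state reached once `aaab` has occurred. Intermediate states record partial matches; on a mismatch, fall back to the longest reusable overlap.
With 5 states:
        a   b   c  
>  q0   q1  q0  q0 
   q1   q2  q0  q0 
   q2   q3  q0  q0 
   q3   q3  q4  q0 
 * q4   q4  q4  q4 
(> = start, * = accepting)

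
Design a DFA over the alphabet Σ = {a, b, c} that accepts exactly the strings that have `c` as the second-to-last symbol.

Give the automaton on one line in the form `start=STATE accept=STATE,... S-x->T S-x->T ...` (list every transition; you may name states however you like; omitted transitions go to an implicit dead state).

start=s0 accept=s10,s11,s12 s0-a->s1 s0-b->s2 s0-c->s3 s1-a->s4 s1-b->s5 s1-c->s6 s2-a->s7 s2-b->s8 s2-c->s9 s3-a->s10 s3-b->s11 s3-c->s12 s4-a->s4 s4-b->s5 s4-c->s6 s5-a->s7 s5-b->s8 s5-c->s9 s6-a->s10 s6-b->s11 s6-c->s12 s7-a->s4 s7-b->s5 s7-c->s6 s8-a->s7 s8-b->s8 s8-c->s9 s9-a->s10 s9-b->s11 s9-c->s12 s10-a->s4 s10-b->s5 s10-c->s6 s11-a->s7 s11-b->s8 s11-c->s9 s12-a->s10 s12-b->s11 s12-c->s12

Because acceptance depends on a position counted from the end, the machine has to buffer the most recent 2 symbols. Make each state the string of the last up-to-2 symbols read; on input `x` shift the window left and append `x`. Accept when the buffered window has length 2 and begins with `c`.
A 13-state machine:
          a    b    c  
>  s0     s1   s2   s3 
   s1     s4   s5   s6 
   s2     s7   s8   s9 
   s3    s10  s11  s12 
   s4     s4   s5   s6 
   s5     s7   s8   s9 
   s6    s10  s11  s12 
   s7     s4   s5   s6 
   s8     s7   s8   s9 
   s9    s10  s11  s12 
 * s10    s4   s5   s6 
 * s11    s7   s8   s9 
 * s12   s10  s11  s12 
(> = start, * = accepting)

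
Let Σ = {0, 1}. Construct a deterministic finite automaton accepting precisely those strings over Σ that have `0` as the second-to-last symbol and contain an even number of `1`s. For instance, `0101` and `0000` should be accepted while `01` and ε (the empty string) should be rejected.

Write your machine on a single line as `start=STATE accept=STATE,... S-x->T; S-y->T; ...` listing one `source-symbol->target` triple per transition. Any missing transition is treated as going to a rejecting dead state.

Run two small machines in parallel and take their product. The first has 7 states tracking the last 2 symbols read; the second has 2 states tracking the count of `1`s modulo 2. A product state is a pair (one from each), accepting exactly when both do.
With 11 states:
          0    1  
>  s0     s1   s2 
   s1     s3   s4 
   s2     s5   s6 
 * s3     s3   s4 
   s4     s5   s6 
   s5     s7   s8 
   s6     s9  s10 
   s7     s7   s8 
 * s8     s9  s10 
   s9     s3   s4 
   s10    s5   s6 
(> = start, * = accepting)

start=s0; accept=s3,s8; s0-0->s1; s0-1->s2; s1-0->s3; s1-1->s4; s2-0->s5; s2-1->s6; s3-0->s3; s3-1->s4; s4-0->s5; s4-1->s6; s5-0->s7; s5-1->s8; s6-0->s9; s6-1->s10; s7-0->s7; s7-1->s8; s8-0->s9; s8-1->s10; s9-0->s3; s9-1->s4; s10-0->s5; s10-1->s6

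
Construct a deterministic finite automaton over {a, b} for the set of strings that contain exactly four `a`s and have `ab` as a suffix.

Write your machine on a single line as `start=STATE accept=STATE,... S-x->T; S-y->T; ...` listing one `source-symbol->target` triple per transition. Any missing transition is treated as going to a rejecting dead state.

Build one automaton per condition and run them in lockstep. The first has 6 states tracking the count of `a`s, saturating at 5; the second has 3 states tracking how much of the suffix `ab` has currently been matched. A product state is a pair (one from each), accepting exactly when both do. Minimizing collapses redundant product states.
        a   b  
>  s0   s1  s0 
   s1   s2  s1 
   s2   s3  s2 
   s3   s4  s3 
   s4   s5  s6 
   s5   s5  s5 
 * s6   s5  s5 
(> = start, * = accepting)

start=s0; accept=s6; s0-a->s1; s0-b->s0; s1-a->s2; s1-b->s1; s2-a->s3; s2-b->s2; s3-a->s4; s3-b->s3; s4-a->s5; s4-b->s6; s5-a->s5; s5-b->s5; s6-a->s5; s6-b->s5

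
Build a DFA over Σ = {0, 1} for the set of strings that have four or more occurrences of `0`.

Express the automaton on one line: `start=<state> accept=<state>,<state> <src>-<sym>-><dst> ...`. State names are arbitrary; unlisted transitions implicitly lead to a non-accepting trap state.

start=q0 accept=q4,q5 q0-0->q1 q0-1->q0 q1-0->q2 q1-1->q1 q2-0->q3 q2-1->q2 q3-0->q4 q3-1->q3 q4-0->q5 q4-1->q4 q5-0->q5 q5-1->q5

Only the number of `0`s matters, and only up to 5. Make a chain q0 → q1 → q2 → q3 → q4 → q5 advanced by each `0` (with q5 absorbing); every other symbol self-loops. The accepting set is {q4, q5}.
        0   1  
>  q0   q1  q0 
   q1   q2  q1 
   q2   q3  q2 
   q3   q4  q3 
 * q4   q5  q4 
 * q5   q5  q5 
(> = start, * = accepting)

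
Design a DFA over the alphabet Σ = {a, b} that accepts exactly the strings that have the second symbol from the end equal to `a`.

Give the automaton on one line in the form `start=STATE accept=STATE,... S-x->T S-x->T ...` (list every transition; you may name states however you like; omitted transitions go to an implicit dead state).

start=S0 accept=S3,S4 S0-a->S1 S0-b->S2 S1-a->S3 S1-b->S4 S2-a->S5 S2-b->S6 S3-a->S3 S3-b->S4 S4-a->S5 S4-b->S6 S5-a->S3 S5-b->S4 S6-a->S5 S6-b->S6

Because acceptance depends on a position counted from the end, the machine has to buffer the most recent 2 symbols. Make each state the string of the last up-to-2 symbols read; on input `x` shift the window left and append `x`. Accept when the buffered window has length 2 and begins with `a`.
A 7-state machine:
        a   b  
>  S0   S1  S2 
   S1   S3  S4 
   S2   S5  S6 
 * S3   S3  S4 
 * S4   S5  S6 
   S5   S3  S4 
   S6   S5  S6 
(> = start, * = accepting)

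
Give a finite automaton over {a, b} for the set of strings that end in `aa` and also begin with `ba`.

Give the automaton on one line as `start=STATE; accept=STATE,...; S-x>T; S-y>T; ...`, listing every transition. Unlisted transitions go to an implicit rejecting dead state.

Build one automaton per condition and run them in lockstep. One (3 states) tracks how much of the suffix `aa` has currently been matched; the other (4 states) tracks whether the input so far still matches the prefix `ba`. Each combined state is a pair, one component from each; accept when both components accept.
With 8 states:
        a   b  
>  S0   S1  S2 
   S1   S3  S4 
   S2   S5  S4 
   S3   S3  S4 
   S4   S1  S4 
   S5   S6  S7 
 * S6   S6  S7 
   S7   S5  S7 
(> = start, * = accepting)

start=S0; accept=S6; S0-a>S1; S0-b>S2; S1-a>S3; S1-b>S4; S2-a>S5; S2-b>S4; S3-a>S3; S3-b>S4; S4-a>S1; S4-b>S4; S5-a>S6; S5-b>S7; S6-a>S6; S6-b>S7; S7-a>S5; S7-b>S7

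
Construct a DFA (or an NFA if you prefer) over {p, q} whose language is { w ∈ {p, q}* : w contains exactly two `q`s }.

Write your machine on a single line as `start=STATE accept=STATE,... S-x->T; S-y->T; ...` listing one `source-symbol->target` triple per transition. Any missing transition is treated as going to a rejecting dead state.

Only the number of `q`s matters, and only up to 3. Make a chain s0 → s1 → s2 → s3 advanced by each `q` (with s3 absorbing); every other symbol self-loops. The accepting set is {s2}.
        p   q  
>  s0   s0  s1 
   s1   s1  s2 
 * s2   s2  s3 
   s3   s3  s3 
(> = start, * = accepting)

start=s0; accept=s2; s0-p->s0; s0-q->s1; s1-p->s1; s1-q->s2; s2-p->s2; s2-q->s3; s3-p->s3; s3-q->s3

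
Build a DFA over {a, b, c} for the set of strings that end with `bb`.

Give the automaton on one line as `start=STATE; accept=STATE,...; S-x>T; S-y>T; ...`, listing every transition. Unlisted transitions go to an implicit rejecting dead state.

Let each state record the length of the longest suffix of the input read so far that is also a prefix of `bb`. S1 means the last symbol is `b`; S2 means the last 2 symbols are `bb`. Accept only at S2, where the string currently ends in `bb`.
        a   b   c  
>  S0   S0  S1  S0 
   S1   S0  S2  S0 
 * S2   S0  S2  S0 
(> = start, * = accepting)

start=S0; accept=S2; S0-a>S0; S0-b>S1; S0-c>S0; S1-a>S0; S1-b>S2; S1-c>S0; S2-a>S0; S2-b>S2; S2-c>S0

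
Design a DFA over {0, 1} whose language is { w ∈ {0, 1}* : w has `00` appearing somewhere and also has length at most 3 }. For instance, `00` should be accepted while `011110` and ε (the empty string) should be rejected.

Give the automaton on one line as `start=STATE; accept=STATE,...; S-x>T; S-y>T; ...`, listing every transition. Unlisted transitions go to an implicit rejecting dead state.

Run two small machines in parallel and take their product. One (3 states) tracks whether and how much of `00` has been seen; the other (5 states) tracks the input length, saturating at 4. Each combined state is a pair, one component from each; accept when both components accept. After merging equivalent states the machine shrinks.
A 7-state machine:
        0   1  
>  q0   q1  q2 
   q1   q3  q4 
   q2   q5  q4 
 * q3   q6  q6 
   q4   q4  q4 
   q5   q6  q4 
 * q6   q4  q4 
(> = start, * = accepting)

start=q0; accept=q3,q6; q0-0>q1; q0-1>q2; q1-0>q3; q1-1>q4; q2-0>q5; q2-1>q4; q3-0>q6; q3-1>q6; q4-0>q4; q4-1>q4; q5-0>q6; q5-1>q4; q6-0>q4; q6-1>q4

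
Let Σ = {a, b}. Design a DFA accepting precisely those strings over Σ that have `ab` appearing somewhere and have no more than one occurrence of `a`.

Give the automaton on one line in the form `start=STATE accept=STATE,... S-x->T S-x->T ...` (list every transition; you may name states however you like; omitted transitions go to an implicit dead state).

Build one automaton per condition and run them in lockstep. One (3 states) tracks whether and how much of `ab` has been seen; the other (3 states) tracks the count of `a`s, saturating at 2. Each combined state is a pair, one component from each; accept when both components accept.
A 5-state machine:
        a   b  
>  s0   s1  s0 
   s1   s2  s3 
   s2   s2  s4 
 * s3   s4  s3 
   s4   s4  s4 
(> = start, * = accepting)

start=s0 accept=s3 s0-a->s1 s0-b->s0 s1-a->s2 s1-b->s3 s2-a->s2 s2-b->s4 s3-a->s4 s3-b->s3 s4-a->s4 s4-b->s4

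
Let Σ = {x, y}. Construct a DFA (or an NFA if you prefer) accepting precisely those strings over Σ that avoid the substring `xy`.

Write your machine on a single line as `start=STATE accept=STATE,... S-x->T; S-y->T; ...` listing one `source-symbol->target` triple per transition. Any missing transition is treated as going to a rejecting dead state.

Track partial matches of the forbidden pattern `xy`. State q2 is a dead state reached once `xy` has occurred; every other state accepts. q0 means no part of `xy` is currently matched.
3 states suffice.
        x   y  
>* q0   q1  q0 
 * q1   q1  q2 
   q2   q2  q2 
(> = start, * = accepting)

start=q0; accept=q0,q1; q0-x->q1; q0-y->q0; q1-x->q1; q1-y->q2; q2-x->q2; q2-y->q2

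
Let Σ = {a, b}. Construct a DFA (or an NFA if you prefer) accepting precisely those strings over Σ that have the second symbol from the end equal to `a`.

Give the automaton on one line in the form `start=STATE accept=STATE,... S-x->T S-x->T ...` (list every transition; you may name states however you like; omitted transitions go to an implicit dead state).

start=s0 accept=s3,s4 s0-a->s1 s0-b->s2 s1-a->s3 s1-b->s4 s2-a->s5 s2-b->s6 s3-a->s3 s3-b->s4 s4-a->s5 s4-b->s6 s5-a->s3 s5-b->s4 s6-a->s5 s6-b->s6

Because acceptance depends on a position counted from the end, the machine has to buffer the most recent 2 symbols. Make each state the string of the last up-to-2 symbols read; on input `x` shift the window left and append `x`. Accept when the buffered window has length 2 and begins with `a`.
A 7-state machine:
        a   b  
>  s0   s1  s2 
   s1   s3  s4 
   s2   s5  s6 
 * s3   s3  s4 
 * s4   s5  s6 
   s5   s3  s4 
   s6   s5  s6 
(> = start, * = accepting)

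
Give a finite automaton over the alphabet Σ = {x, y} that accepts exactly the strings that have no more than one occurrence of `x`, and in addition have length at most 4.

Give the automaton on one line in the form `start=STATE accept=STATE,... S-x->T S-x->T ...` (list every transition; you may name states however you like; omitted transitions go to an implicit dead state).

Build one automaton per condition and run them in lockstep. One (3 states) tracks the count of `x`s, saturating at 2; the other (6 states) tracks the input length, saturating at 5. Each combined state is a pair, one component from each; accept when both components accept.
With 15 states:
          x    y  
>* q0     q1   q2 
 * q1     q3   q4 
 * q2     q4   q5 
   q3     q6   q6 
 * q4     q6   q7 
 * q5     q7   q8 
   q6     q9   q9 
 * q7     q9  q10 
 * q8    q10  q11 
   q9    q12  q12 
 * q10   q12  q13 
 * q11   q13  q14 
   q12   q12  q12 
   q13   q12  q13 
   q14   q13  q14 
(> = start, * = accepting)

start=q0 accept=q0,q1,q2,q4,q5,q7,q8,q10,q11 q0-x->q1 q0-y->q2 q1-x->q3 q1-y->q4 q2-x->q4 q2-y->q5 q3-x->q6 q3-y->q6 q4-x->q6 q4-y->q7 q5-x->q7 q5-y->q8 q6-x->q9 q6-y->q9 q7-x->q9 q7-y->q10 q8-x->q10 q8-y->q11 q9-x->q12 q9-y->q12 q10-x->q12 q10-y->q13 q11-x->q13 q11-y->q14 q12-x->q12 q12-y->q12 q13-x->q12 q13-y->q13 q14-x->q13 q14-y->q14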